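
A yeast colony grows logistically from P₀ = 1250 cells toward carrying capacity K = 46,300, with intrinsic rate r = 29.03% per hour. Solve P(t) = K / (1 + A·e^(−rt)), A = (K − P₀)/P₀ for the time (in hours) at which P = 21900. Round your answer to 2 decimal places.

A = (46300 − 1250)/1250 = 36.04
21900 = 46300/(1 + 36.04·e^(−0.2903t)) → 1 + 36.04·e^(−0.2903t) = 2.11416
e^(−0.2903t) = 0.030914 → t = ln(32.34738)/0.2903 = 3.47653/0.2903

t ≈ 11.98 hours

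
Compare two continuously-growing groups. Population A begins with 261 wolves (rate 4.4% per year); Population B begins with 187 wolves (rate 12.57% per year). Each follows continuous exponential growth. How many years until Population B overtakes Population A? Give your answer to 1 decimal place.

261·e^(0.044t) = 187·e^(0.1257t)
261/187 = e^((0.1257 − 0.044)t) → ln(1.39572) = 0.0817·t
t = 0.33341 / 0.0817

t ≈ 4.1 years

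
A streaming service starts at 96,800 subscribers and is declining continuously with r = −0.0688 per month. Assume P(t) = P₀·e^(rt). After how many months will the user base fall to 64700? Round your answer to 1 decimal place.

64700 = 96800 · e^(-0.0688·t)
t = ln(64700/96800) / -0.0688 = ln(0.66839) / -0.0688 = -0.40289 / -0.0688

t ≈ 5.9 months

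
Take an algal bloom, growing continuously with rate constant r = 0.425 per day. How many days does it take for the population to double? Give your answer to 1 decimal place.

doubling time ≈ 1.6 days

doubling time = ln(2) / |r| = 0.69315 / 0.425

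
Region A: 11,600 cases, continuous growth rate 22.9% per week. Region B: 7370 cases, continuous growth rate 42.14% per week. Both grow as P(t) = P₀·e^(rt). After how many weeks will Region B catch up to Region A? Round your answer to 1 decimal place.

t ≈ 2.4 weeks

11600·e^(0.229t) = 7370·e^(0.4214t)
11600/7370 = e^((0.4214 − 0.229)t) → ln(1.57395) = 0.1924·t
t = 0.45359 / 0.1924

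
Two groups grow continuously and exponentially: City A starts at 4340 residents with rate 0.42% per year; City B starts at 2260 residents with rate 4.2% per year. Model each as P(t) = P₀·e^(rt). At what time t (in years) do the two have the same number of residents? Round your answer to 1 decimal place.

4340·e^(0.0042t) = 2260·e^(0.042t)
4340/2260 = e^((0.042 − 0.0042)t) → ln(1.92035) = 0.0378·t
t = 0.65251 / 0.0378

t ≈ 17.3 years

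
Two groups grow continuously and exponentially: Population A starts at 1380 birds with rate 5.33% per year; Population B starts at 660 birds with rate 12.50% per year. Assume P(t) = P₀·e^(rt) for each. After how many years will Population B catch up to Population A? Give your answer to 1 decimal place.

t ≈ 10.3 years

1380·e^(0.0533t) = 660·e^(0.125t)
1380/660 = e^((0.125 − 0.0533)t) → ln(2.09091) = 0.0717·t
t = 0.7376 / 0.0717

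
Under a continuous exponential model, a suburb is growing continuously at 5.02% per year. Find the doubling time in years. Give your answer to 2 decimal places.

doubling time = ln(2) / |r| = 0.69315 / 0.0502

doubling time ≈ 13.81 years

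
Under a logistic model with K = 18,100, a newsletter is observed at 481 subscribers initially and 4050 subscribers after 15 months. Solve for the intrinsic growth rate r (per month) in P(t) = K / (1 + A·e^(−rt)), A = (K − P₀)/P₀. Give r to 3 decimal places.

A = (18100 − 481)/481 = 36.62994
4050 = 18100/(1 + 36.62994·e^(−r·15)) → e^(−15r) = (4.46914 − 1)/36.62994 = 0.094708
r = −ln(0.094708)/15 = 2.35696/15

r ≈ 0.157 per month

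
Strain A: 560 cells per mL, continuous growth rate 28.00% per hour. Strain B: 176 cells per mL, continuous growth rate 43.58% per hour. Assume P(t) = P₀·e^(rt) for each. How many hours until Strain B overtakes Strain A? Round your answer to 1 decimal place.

560·e^(0.28t) = 176·e^(0.4358t)
560/176 = e^((0.4358 − 0.28)t) → ln(3.18182) = 0.1558·t
t = 1.15745 / 0.1558

t ≈ 7.4 hours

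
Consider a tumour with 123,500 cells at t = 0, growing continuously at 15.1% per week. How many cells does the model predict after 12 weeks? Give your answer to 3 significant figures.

≈ 756,000 cells

P(12) = 123500 · e^(0.151·12) = 123500 · e^(1.812)
= 123500 · 6.12268 ≈ 756151.05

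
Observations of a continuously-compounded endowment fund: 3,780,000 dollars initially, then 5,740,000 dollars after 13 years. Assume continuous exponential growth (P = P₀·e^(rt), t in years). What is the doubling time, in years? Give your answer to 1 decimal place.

r = ln(5740000/3780000) / 13 = ln(1.51852) / 13 ≈ 0.032133 per year
doubling time = ln 2 / |r| = 0.69315 / 0.032133

doubling time ≈ 21.6 years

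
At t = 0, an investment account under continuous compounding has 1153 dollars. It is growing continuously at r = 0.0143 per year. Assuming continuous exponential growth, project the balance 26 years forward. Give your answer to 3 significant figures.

P(26) = 1153 · e^(0.0143·26) = 1153 · e^(0.3718)
= 1153 · 1.45034 ≈ 1672.25

≈ 1,670 dollars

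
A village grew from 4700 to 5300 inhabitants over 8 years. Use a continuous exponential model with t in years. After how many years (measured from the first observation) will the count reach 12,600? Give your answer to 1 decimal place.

t ≈ 65.7 years

r = ln(5300/4700) / 8 ≈ 0.015018 per year
t = ln(12600/4700) / r = 0.98613 / 0.015018 ≈ 65.663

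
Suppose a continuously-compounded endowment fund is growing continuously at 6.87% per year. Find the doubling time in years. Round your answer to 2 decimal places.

doubling time = ln(2) / |r| = 0.69315 / 0.0687

doubling time ≈ 10.09 years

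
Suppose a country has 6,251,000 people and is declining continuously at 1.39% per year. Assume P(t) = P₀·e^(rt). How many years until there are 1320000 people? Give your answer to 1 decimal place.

t ≈ 111.9 years

1320000 = 6251000 · e^(-0.0139·t)
t = ln(1320000/6251000) / -0.0139 = ln(0.21117) / -0.0139 = -1.55511 / -0.0139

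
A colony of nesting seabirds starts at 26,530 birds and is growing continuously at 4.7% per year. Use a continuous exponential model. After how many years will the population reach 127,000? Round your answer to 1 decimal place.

t ≈ 33.3 years

127000 = 26530 · e^(0.047·t)
t = ln(127000/26530) / 0.047 = ln(4.78703) / 0.047 = 1.56591 / 0.047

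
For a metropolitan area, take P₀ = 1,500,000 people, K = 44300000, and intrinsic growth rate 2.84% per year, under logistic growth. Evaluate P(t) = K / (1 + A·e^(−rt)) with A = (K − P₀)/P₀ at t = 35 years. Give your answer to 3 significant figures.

A = (44300000 − 1500000)/1500000 = 28.53333
P(35) = 44300000 / (1 + 28.53333·e^(−0.0284·35)) = 44300000 / (1 + 28.53333·0.370093)
= 44300000 / 11.56 ≈ 3832180.92

≈ 3,830,000 people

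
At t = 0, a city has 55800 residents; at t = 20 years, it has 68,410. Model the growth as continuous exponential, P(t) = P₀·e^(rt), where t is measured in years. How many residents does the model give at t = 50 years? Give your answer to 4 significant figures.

≈ 92,860 residents

r = ln(68410/55800) / 20 ≈ 0.010187 per year
P(50) = 55800 · e^(0.010187·50) = 55800 · 1.66423 ≈ 92864.06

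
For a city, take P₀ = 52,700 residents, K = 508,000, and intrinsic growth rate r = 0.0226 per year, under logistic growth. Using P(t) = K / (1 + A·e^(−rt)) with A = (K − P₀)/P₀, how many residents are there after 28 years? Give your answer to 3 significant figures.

≈ 90,900 residents

A = (508000 − 52700)/52700 = 8.63947
P(28) = 508000 / (1 + 8.63947·e^(−0.0226·28)) = 508000 / (1 + 8.63947·0.531103)
= 508000 / 5.58844 ≈ 90901.86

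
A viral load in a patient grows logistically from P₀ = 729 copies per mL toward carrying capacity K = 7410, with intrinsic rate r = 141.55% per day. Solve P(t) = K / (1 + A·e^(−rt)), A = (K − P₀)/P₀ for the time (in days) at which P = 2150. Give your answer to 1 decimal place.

t ≈ 0.9 days

A = (7410 − 729)/729 = 9.16461
2150 = 7410/(1 + 9.16461·e^(−1.4155t)) → 1 + 9.16461·e^(−1.4155t) = 3.44651
e^(−1.4155t) = 0.266952 → t = ln(3.74599)/1.4155 = 1.32069/1.4155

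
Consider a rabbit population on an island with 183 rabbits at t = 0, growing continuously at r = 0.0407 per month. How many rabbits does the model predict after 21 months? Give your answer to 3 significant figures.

≈ 430 rabbits

P(21) = 183 · e^(0.0407·21) = 183 · e^(0.8547)
= 183 · 2.35067 ≈ 430.17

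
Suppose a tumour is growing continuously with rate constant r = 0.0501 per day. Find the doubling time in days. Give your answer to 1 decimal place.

doubling time = ln(2) / |r| = 0.69315 / 0.0501

doubling time ≈ 13.8 days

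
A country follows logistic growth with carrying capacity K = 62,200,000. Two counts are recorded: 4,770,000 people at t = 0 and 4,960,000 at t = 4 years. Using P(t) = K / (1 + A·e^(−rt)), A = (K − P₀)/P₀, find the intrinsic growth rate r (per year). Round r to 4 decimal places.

A = (62200000 − 4770000)/4770000 = 12.03983
4960000 = 62200000/(1 + 12.03983·e^(−r·4)) → e^(−4r) = (12.54032 − 1)/12.03983 = 0.958512
r = −ln(0.958512)/4 = 0.04237/4

r ≈ 0.0106 per year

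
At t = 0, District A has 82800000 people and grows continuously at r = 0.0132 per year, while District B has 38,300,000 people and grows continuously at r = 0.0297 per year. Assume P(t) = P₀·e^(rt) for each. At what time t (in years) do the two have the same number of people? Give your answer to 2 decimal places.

82800000·e^(0.0132t) = 38300000·e^(0.0297t)
82800000/38300000 = e^((0.0297 − 0.0132)t) → ln(2.16188) = 0.0165·t
t = 0.77098 / 0.0165

t ≈ 46.73 years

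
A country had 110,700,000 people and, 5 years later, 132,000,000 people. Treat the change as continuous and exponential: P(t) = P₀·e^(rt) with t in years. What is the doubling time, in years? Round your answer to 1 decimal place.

r = ln(132000000/110700000) / 5 = ln(1.19241) / 5 ≈ 0.035196 per year
doubling time = ln 2 / |r| = 0.69315 / 0.035196

doubling time ≈ 19.7 years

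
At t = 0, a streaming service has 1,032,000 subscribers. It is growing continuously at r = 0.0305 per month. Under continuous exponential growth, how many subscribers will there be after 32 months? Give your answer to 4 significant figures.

≈ 2,739,000 subscribers

P(32) = 1032000 · e^(0.0305·32) = 1032000 · e^(0.976)
= 1032000 · 2.65382 ≈ 2738741.93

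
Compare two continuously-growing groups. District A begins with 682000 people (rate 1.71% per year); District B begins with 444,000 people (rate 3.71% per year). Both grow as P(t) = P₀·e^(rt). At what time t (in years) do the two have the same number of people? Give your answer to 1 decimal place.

682000·e^(0.0171t) = 444000·e^(0.0371t)
682000/444000 = e^((0.0371 − 0.0171)t) → ln(1.53604) = 0.02·t
t = 0.42921 / 0.02

t ≈ 21.5 years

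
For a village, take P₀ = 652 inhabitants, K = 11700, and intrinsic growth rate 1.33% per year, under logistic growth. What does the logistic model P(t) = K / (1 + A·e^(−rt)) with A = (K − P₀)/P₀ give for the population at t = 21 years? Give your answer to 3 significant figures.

≈ 847 inhabitants

A = (11700 − 652)/652 = 16.94479
P(21) = 11700 / (1 + 16.94479·e^(−0.0133·21)) = 11700 / (1 + 16.94479·0.756313)
= 11700 / 13.81556 ≈ 846.87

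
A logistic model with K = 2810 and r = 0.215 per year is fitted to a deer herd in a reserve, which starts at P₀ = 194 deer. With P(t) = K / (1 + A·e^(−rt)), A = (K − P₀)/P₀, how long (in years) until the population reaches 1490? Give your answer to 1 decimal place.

A = (2810 − 194)/194 = 13.48454
1490 = 2810/(1 + 13.48454·e^(−0.215t)) → 1 + 13.48454·e^(−0.215t) = 1.88591
e^(−0.215t) = 0.065698 → t = ln(15.22118)/0.215 = 2.72269/0.215

t ≈ 12.7 years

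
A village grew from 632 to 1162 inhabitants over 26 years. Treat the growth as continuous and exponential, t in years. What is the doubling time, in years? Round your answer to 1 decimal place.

doubling time ≈ 29.6 years

r = ln(1162/632) / 26 = ln(1.83861) / 26 ≈ 0.023423 per year
doubling time = ln 2 / |r| = 0.69315 / 0.023423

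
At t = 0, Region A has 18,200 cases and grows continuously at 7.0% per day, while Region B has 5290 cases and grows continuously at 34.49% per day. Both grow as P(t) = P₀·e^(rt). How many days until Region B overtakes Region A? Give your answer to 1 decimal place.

t ≈ 4.5 days

18200·e^(0.07t) = 5290·e^(0.3449t)
18200/5290 = e^((0.3449 − 0.07)t) → ln(3.44045) = 0.2749·t
t = 1.2356 / 0.2749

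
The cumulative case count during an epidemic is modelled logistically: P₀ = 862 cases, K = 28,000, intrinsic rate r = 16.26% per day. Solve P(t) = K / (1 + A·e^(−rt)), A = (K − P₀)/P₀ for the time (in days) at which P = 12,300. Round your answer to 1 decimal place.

t ≈ 19.7 days

A = (28000 − 862)/862 = 31.4826
12300 = 28000/(1 + 31.4826·e^(−0.1626t)) → 1 + 31.4826·e^(−0.1626t) = 2.27642
e^(−0.1626t) = 0.040544 → t = ln(24.66471)/0.1626 = 3.20537/0.1626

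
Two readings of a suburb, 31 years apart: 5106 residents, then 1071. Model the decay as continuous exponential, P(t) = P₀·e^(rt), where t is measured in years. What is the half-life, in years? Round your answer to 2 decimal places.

half-life ≈ 13.76 years

r = ln(1071/5106) / 31 = ln(0.20975) / 31 ≈ -0.050381 per year
half-life = ln 2 / |r| = 0.69315 / 0.050381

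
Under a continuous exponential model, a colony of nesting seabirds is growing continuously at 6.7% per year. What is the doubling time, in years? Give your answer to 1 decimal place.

doubling time ≈ 10.3 years

doubling time = ln(2) / |r| = 0.69315 / 0.067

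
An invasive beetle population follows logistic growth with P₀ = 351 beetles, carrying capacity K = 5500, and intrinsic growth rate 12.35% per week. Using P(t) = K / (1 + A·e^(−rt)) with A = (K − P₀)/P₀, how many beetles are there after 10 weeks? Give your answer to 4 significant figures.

A = (5500 − 351)/351 = 14.66952
P(10) = 5500 / (1 + 14.66952·e^(−0.1235·10)) = 5500 / (1 + 14.66952·0.290835)
= 5500 / 5.26641 ≈ 1044.36

≈ 1,044 beetles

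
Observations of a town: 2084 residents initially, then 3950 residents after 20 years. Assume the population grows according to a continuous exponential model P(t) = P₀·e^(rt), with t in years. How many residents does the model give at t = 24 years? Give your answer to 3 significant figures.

r = ln(3950/2084) / 20 ≈ 0.031971 per year
P(24) = 2084 · e^(0.031971·24) = 2084 · 2.15397 ≈ 4488.87

≈ 4,490 residents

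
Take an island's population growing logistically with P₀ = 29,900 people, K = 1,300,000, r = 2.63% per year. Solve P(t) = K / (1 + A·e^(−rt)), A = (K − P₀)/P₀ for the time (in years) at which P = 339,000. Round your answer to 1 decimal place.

t ≈ 102.9 years

A = (1300000 − 29900)/29900 = 42.47826
339000 = 1300000/(1 + 42.47826·e^(−0.0263t)) → 1 + 42.47826·e^(−0.0263t) = 3.83481
e^(−0.0263t) = 0.066736 → t = ln(14.98453)/0.0263 = 2.70702/0.0263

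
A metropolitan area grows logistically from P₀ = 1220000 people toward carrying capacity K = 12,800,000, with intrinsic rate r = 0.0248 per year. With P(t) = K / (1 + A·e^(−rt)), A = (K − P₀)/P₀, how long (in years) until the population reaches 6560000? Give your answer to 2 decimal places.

A = (12800000 − 1220000)/1220000 = 9.4918
6560000 = 12800000/(1 + 9.4918·e^(−0.0248t)) → 1 + 9.4918·e^(−0.0248t) = 1.95122
e^(−0.0248t) = 0.100215 → t = ln(9.97856)/0.0248 = 2.30044/0.0248

t ≈ 92.76 years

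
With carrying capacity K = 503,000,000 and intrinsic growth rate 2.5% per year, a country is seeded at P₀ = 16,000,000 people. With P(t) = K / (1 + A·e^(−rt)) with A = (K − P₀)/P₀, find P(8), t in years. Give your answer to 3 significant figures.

≈ 19,400,000 people

A = (503000000 − 16000000)/16000000 = 30.4375
P(8) = 503000000 / (1 + 30.4375·e^(−0.025·8)) = 503000000 / (1 + 30.4375·0.818731)
= 503000000 / 25.92012 ≈ 19405776.38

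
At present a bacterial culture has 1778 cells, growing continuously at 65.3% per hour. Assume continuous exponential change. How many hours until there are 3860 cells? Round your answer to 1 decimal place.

3860 = 1778 · e^(0.653·t)
t = ln(3860/1778) / 0.653 = ln(2.17098) / 0.653 = 0.77518 / 0.653

t ≈ 1.2 hours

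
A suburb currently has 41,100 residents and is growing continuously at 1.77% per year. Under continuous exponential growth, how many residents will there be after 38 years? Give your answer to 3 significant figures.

≈ 80,500 residents

P(38) = 41100 · e^(0.0177·38) = 41100 · e^(0.6726)
= 41100 · 1.95932 ≈ 80528.26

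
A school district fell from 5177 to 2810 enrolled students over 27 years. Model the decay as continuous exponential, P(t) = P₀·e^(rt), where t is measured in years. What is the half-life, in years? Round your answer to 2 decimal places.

half-life ≈ 30.63 years

r = ln(2810/5177) / 27 = ln(0.54279) / 27 ≈ -0.022631 per year
half-life = ln 2 / |r| = 0.69315 / 0.022631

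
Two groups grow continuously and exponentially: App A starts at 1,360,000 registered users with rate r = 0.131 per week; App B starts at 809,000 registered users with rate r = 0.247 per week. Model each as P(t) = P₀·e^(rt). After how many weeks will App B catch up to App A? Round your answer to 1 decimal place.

t ≈ 4.5 weeks

1360000·e^(0.131t) = 809000·e^(0.247t)
1360000/809000 = e^((0.247 − 0.131)t) → ln(1.68109) = 0.116·t
t = 0.51944 / 0.116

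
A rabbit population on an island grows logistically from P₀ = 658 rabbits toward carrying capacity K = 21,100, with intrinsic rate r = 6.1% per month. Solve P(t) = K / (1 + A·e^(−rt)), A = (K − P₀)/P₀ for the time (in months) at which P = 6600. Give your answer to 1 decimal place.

A = (21100 − 658)/658 = 31.06687
6600 = 21100/(1 + 31.06687·e^(−0.061t)) → 1 + 31.06687·e^(−0.061t) = 3.19697
e^(−0.061t) = 0.070717 → t = ln(14.14078)/0.061 = 2.64906/0.061

t ≈ 43.4 months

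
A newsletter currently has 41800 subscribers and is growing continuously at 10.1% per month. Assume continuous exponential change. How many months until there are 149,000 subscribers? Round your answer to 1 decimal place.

t ≈ 12.6 months

149000 = 41800 · e^(0.101·t)
t = ln(149000/41800) / 0.101 = ln(3.56459) / 0.101 = 1.27105 / 0.101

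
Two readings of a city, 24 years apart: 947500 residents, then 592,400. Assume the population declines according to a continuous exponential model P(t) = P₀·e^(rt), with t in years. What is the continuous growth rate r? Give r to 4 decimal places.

r ≈ -0.0196 per year

592400 = 947500 · e^(r·24)
e^(24r) = 592400/947500 = 0.62522
r = ln(0.62522) / 24 = -0.46964 / 24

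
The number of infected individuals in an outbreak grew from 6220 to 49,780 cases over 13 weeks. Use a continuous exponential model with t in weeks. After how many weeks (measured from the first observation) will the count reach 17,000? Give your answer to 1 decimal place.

t ≈ 6.3 weeks

r = ln(49780/6220) / 13 ≈ 0.159988 per week
t = ln(17000/6220) / r = 1.00544 / 0.159988 ≈ 6.284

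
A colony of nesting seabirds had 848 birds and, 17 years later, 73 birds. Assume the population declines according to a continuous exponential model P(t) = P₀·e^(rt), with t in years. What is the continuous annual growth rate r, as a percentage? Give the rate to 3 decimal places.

73 = 848 · e^(r·17)
e^(17r) = 73/848 = 0.08608
r = ln(0.08608) / 17 = -2.45242 / 17

r ≈ -14.426% per year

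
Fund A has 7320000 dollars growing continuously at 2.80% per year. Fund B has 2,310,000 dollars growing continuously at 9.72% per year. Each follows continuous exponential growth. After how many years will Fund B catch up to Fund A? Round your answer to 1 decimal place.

7320000·e^(0.028t) = 2310000·e^(0.0972t)
7320000/2310000 = e^((0.0972 − 0.028)t) → ln(3.16883) = 0.0692·t
t = 1.15336 / 0.0692

t ≈ 16.7 years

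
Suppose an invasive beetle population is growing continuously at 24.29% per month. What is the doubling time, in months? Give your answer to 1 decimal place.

doubling time = ln(2) / |r| = 0.69315 / 0.2429

doubling time ≈ 2.9 months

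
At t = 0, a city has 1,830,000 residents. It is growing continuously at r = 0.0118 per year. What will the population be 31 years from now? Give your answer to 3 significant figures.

≈ 2,640,000 residents

P(31) = 1830000 · e^(0.0118·31) = 1830000 · e^(0.3658)
= 1830000 · 1.44167 ≈ 2638250.39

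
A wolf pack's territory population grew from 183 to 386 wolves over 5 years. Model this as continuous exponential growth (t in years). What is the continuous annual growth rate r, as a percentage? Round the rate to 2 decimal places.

r ≈ 14.93% per year

386 = 183 · e^(r·5)
e^(5r) = 386/183 = 2.10929
r = ln(2.10929) / 5 = 0.74635 / 5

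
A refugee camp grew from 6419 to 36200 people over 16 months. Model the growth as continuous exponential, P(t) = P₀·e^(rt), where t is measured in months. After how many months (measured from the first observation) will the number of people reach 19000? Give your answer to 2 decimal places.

t ≈ 10.04 months

r = ln(36200/6419) / 16 ≈ 0.108112 per month
t = ln(19000/6419) / r = 1.08518 / 0.108112 ≈ 10.037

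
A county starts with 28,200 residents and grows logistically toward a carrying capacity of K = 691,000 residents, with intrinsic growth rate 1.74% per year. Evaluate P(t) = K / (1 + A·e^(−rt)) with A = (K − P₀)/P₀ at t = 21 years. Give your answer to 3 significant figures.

≈ 39,900 residents

A = (691000 − 28200)/28200 = 23.50355
P(21) = 691000 / (1 + 23.50355·e^(−0.0174·21)) = 691000 / (1 + 23.50355·0.693919)
= 691000 / 17.30956 ≈ 39920.14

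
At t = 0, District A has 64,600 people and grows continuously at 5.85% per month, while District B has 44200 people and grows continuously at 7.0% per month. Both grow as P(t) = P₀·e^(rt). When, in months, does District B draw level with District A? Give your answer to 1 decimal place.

64600·e^(0.0585t) = 44200·e^(0.07t)
64600/44200 = e^((0.07 − 0.0585)t) → ln(1.46154) = 0.0115·t
t = 0.37949 / 0.0115

t ≈ 33.0 months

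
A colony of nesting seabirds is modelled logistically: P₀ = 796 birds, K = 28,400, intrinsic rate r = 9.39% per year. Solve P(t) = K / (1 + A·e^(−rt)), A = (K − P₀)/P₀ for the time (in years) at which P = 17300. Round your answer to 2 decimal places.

t ≈ 42.49 years

A = (28400 − 796)/796 = 34.67839
17300 = 28400/(1 + 34.67839·e^(−0.0939t)) → 1 + 34.67839·e^(−0.0939t) = 1.64162
e^(−0.0939t) = 0.018502 → t = ln(54.0483)/0.0939 = 3.98988/0.0939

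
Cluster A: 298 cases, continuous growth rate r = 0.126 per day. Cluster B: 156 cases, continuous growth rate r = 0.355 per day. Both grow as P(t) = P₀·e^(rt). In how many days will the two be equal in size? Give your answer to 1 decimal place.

t ≈ 2.8 days

298·e^(0.126t) = 156·e^(0.355t)
298/156 = e^((0.355 − 0.126)t) → ln(1.91026) = 0.229·t
t = 0.64724 / 0.229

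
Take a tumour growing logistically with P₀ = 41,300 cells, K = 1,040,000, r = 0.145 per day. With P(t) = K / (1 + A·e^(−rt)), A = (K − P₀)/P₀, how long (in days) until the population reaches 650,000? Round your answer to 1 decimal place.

A = (1040000 − 41300)/41300 = 24.1816
650000 = 1040000/(1 + 24.1816·e^(−0.145t)) → 1 + 24.1816·e^(−0.145t) = 1.6
e^(−0.145t) = 0.024812 → t = ln(40.30266)/0.145 = 3.69642/0.145

t ≈ 25.5 days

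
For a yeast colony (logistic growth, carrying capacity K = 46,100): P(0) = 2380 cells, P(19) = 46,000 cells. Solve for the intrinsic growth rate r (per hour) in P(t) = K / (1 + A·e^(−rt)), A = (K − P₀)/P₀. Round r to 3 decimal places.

A = (46100 − 2380)/2380 = 18.36975
46000 = 46100/(1 + 18.36975·e^(−r·19)) → e^(−19r) = (1.00217 − 1)/18.36975 = 0.000118
r = −ln(0.000118)/19 = 9.04193/19

r ≈ 0.476 per hour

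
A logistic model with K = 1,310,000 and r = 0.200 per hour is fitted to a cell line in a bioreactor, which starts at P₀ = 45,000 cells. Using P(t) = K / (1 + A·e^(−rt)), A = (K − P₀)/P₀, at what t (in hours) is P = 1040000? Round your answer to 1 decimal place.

A = (1310000 − 45000)/45000 = 28.11111
1040000 = 1310000/(1 + 28.11111·e^(−0.2t)) → 1 + 28.11111·e^(−0.2t) = 1.25962
e^(−0.2t) = 0.009235 → t = ln(108.27984)/0.2 = 4.68472/0.2

t ≈ 23.4 hours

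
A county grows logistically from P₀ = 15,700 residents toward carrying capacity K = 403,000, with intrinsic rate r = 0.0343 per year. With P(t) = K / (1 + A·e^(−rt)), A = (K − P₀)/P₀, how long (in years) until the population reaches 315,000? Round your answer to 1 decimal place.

A = (403000 − 15700)/15700 = 24.66879
315000 = 403000/(1 + 24.66879·e^(−0.0343t)) → 1 + 24.66879·e^(−0.0343t) = 1.27937
e^(−0.0343t) = 0.011325 → t = ln(88.30305)/0.0343 = 4.48077/0.0343

t ≈ 130.6 years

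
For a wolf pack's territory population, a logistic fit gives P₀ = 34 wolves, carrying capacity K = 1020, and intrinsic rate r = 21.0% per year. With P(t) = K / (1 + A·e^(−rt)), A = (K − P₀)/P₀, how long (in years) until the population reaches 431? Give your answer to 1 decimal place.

t ≈ 14.5 years

A = (1020 − 34)/34 = 29
431 = 1020/(1 + 29·e^(−0.21t)) → 1 + 29·e^(−0.21t) = 2.36659
e^(−0.21t) = 0.047124 → t = ln(21.22071)/0.21 = 3.05498/0.21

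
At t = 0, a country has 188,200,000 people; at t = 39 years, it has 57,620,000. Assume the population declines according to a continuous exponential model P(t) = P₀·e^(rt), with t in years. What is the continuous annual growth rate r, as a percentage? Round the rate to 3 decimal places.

r ≈ -3.035% per year

57620000 = 188200000 · e^(r·39)
e^(39r) = 57620000/188200000 = 0.30616
r = ln(0.30616) / 39 = -1.18364 / 39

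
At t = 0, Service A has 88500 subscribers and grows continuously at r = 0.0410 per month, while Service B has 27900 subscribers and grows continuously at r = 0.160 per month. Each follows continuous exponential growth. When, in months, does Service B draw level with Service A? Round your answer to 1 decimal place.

88500·e^(0.041t) = 27900·e^(0.16t)
88500/27900 = e^((0.16 − 0.041)t) → ln(3.17204) = 0.119·t
t = 1.15438 / 0.119

t ≈ 9.7 months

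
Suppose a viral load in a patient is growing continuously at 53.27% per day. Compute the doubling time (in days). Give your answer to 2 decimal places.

doubling time = ln(2) / |r| = 0.69315 / 0.5327

doubling time ≈ 1.30 days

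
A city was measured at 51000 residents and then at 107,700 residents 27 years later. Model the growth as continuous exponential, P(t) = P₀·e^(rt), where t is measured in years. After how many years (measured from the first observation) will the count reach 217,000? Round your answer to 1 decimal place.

t ≈ 52.3 years

r = ln(107700/51000) / 27 ≈ 0.027686 per year
t = ln(217000/51000) / r = 1.44807 / 0.027686 ≈ 52.303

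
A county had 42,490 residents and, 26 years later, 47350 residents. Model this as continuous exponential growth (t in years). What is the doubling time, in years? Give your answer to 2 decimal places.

doubling time ≈ 166.41 years

r = ln(47350/42490) / 26 = ln(1.11438) / 26 ≈ 0.004165 per year
doubling time = ln 2 / |r| = 0.69315 / 0.004165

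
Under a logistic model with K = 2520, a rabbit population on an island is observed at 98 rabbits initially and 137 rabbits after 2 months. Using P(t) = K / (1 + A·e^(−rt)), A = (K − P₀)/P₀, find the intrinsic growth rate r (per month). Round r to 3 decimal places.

r ≈ 0.176 per month

A = (2520 − 98)/98 = 24.71429
137 = 2520/(1 + 24.71429·e^(−r·2)) → e^(−2r) = (18.39416 − 1)/24.71429 = 0.70381
r = −ln(0.70381)/2 = 0.35125/2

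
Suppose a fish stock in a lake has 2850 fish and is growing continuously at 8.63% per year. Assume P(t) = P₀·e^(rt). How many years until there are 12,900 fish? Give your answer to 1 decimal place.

12900 = 2850 · e^(0.0863·t)
t = ln(12900/2850) / 0.0863 = ln(4.52632) / 0.0863 = 1.50991 / 0.0863

t ≈ 17.5 years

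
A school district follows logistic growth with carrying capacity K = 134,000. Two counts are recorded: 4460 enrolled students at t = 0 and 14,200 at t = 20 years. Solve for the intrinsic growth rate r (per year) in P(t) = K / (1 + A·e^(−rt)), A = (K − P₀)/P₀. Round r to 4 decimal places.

r ≈ 0.0618 per year

A = (134000 − 4460)/4460 = 29.04484
14200 = 134000/(1 + 29.04484·e^(−r·20)) → e^(−20r) = (9.43662 − 1)/29.04484 = 0.290469
r = −ln(0.290469)/20 = 1.23626/20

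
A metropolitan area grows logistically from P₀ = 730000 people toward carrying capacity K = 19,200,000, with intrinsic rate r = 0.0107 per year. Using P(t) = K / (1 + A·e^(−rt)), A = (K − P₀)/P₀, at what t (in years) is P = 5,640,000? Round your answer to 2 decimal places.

t ≈ 219.96 years

A = (19200000 − 730000)/730000 = 25.30137
5640000 = 19200000/(1 + 25.30137·e^(−0.0107t)) → 1 + 25.30137·e^(−0.0107t) = 3.40426
e^(−0.0107t) = 0.095025 → t = ln(10.52358)/0.0107 = 2.35362/0.0107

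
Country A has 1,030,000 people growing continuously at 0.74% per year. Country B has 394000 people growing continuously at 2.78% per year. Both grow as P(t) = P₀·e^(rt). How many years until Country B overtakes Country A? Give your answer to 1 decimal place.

1030000·e^(0.0074t) = 394000·e^(0.0278t)
1030000/394000 = e^((0.0278 − 0.0074)t) → ln(2.61421) = 0.0204·t
t = 0.96096 / 0.0204

t ≈ 47.1 years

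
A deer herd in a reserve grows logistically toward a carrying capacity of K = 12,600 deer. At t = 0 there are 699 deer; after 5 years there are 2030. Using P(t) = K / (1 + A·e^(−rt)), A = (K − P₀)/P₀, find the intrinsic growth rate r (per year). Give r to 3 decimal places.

A = (12600 − 699)/699 = 17.02575
2030 = 12600/(1 + 17.02575·e^(−r·5)) → e^(−5r) = (6.2069 − 1)/17.02575 = 0.305825
r = −ln(0.305825)/5 = 1.18474/5

r ≈ 0.237 per year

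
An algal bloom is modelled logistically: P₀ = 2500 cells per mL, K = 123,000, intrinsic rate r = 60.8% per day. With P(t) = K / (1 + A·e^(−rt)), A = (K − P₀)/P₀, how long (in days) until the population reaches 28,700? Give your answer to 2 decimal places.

A = (123000 − 2500)/2500 = 48.2
28700 = 123000/(1 + 48.2·e^(−0.608t)) → 1 + 48.2·e^(−0.608t) = 4.28571
e^(−0.608t) = 0.068168 → t = ln(14.66957)/0.608 = 2.68577/0.608

t ≈ 4.42 days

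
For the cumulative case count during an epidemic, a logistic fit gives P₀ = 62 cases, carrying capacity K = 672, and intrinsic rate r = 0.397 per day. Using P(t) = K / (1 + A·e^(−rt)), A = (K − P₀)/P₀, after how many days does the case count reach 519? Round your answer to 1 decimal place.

A = (672 − 62)/62 = 9.83871
519 = 672/(1 + 9.83871·e^(−0.397t)) → 1 + 9.83871·e^(−0.397t) = 1.2948
e^(−0.397t) = 0.029963 → t = ln(33.37445)/0.397 = 3.50779/0.397

t ≈ 8.8 days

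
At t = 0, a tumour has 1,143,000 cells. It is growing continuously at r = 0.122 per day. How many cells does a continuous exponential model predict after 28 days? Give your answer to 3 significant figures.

≈ 34,800,000 cells

P(28) = 1143000 · e^(0.122·28) = 1143000 · e^(3.416)
= 1143000 · 30.44738 ≈ 34801357.16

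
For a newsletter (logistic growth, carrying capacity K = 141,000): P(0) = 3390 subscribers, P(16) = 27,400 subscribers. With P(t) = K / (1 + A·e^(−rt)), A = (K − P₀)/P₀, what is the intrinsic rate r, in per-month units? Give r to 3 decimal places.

r ≈ 0.143 per month

A = (141000 − 3390)/3390 = 40.59292
27400 = 141000/(1 + 40.59292·e^(−r·16)) → e^(−16r) = (5.14599 − 1)/40.59292 = 0.102136
r = −ln(0.102136)/16 = 2.28145/16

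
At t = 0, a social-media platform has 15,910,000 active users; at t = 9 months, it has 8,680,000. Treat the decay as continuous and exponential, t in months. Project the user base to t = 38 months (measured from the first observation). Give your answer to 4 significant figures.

r = ln(8680000/15910000) / 9 ≈ -0.067325 per month
P(38) = 15910000 · e^(-0.067325·38) = 15910000 · 0.07743 ≈ 1231942.63

≈ 1,232,000 active users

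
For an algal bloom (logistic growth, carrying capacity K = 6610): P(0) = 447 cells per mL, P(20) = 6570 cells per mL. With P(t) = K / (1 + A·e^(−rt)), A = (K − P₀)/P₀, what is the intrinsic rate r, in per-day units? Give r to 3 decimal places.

A = (6610 − 447)/447 = 13.78747
6570 = 6610/(1 + 13.78747·e^(−r·20)) → e^(−20r) = (1.00609 − 1)/13.78747 = 0.000442
r = −ln(0.000442)/20 = 7.72515/20

r ≈ 0.386 per day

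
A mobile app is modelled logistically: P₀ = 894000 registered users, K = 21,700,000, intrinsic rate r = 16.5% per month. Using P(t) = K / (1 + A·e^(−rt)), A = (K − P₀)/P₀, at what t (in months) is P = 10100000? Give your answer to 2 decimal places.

t ≈ 18.24 months

A = (21700000 − 894000)/894000 = 23.27293
10100000 = 21700000/(1 + 23.27293·e^(−0.165t)) → 1 + 23.27293·e^(−0.165t) = 2.14851
e^(−0.165t) = 0.04935 → t = ln(20.2635)/0.165 = 3.00882/0.165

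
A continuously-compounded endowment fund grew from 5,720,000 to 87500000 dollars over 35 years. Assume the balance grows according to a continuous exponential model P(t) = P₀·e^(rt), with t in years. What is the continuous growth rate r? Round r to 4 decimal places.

r ≈ 0.0779 per year

87500000 = 5720000 · e^(r·35)
e^(35r) = 87500000/5720000 = 15.2972
r = ln(15.2972) / 35 = 2.72767 / 35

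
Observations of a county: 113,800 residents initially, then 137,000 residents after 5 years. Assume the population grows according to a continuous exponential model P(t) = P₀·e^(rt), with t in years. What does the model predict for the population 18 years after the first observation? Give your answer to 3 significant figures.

≈ 222,000 residents

r = ln(137000/113800) / 5 ≈ 0.037108 per year
P(18) = 113800 · e^(0.037108·18) = 113800 · 1.95021 ≈ 221934.16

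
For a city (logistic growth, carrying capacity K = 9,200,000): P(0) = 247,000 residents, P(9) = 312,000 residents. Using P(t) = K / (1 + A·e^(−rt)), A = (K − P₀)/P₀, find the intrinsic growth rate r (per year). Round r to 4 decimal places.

r ≈ 0.0268 per year

A = (9200000 − 247000)/247000 = 36.24696
312000 = 9200000/(1 + 36.24696·e^(−r·9)) → e^(−9r) = (29.48718 − 1)/36.24696 = 0.785919
r = −ln(0.785919)/9 = 0.2409/9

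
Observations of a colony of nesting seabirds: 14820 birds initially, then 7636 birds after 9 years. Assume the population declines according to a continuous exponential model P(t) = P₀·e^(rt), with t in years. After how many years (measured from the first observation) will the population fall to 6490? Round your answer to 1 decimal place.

r = ln(7636/14820) / 9 ≈ -0.073678 per year
t = ln(6490/14820) / r = -0.82572 / -0.073678 ≈ 11.207

t ≈ 11.2 years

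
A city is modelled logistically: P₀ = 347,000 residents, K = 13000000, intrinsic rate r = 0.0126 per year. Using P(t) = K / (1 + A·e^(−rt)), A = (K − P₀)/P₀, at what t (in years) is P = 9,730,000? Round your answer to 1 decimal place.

t ≈ 372.0 years

A = (13000000 − 347000)/347000 = 36.46398
9730000 = 13000000/(1 + 36.46398·e^(−0.0126t)) → 1 + 36.46398·e^(−0.0126t) = 1.33607
e^(−0.0126t) = 0.009217 → t = ln(108.49985)/0.0126 = 4.68675/0.0126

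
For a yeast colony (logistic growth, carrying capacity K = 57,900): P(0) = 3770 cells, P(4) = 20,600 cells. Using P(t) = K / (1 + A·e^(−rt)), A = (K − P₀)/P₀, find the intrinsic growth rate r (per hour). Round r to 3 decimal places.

A = (57900 − 3770)/3770 = 14.35809
20600 = 57900/(1 + 14.35809·e^(−r·4)) → e^(−4r) = (2.81068 − 1)/14.35809 = 0.126109
r = −ln(0.126109)/4 = 2.07061/4

r ≈ 0.518 per hour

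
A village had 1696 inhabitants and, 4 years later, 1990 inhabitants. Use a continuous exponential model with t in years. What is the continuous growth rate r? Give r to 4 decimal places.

r ≈ 0.0400 per year

1990 = 1696 · e^(r·4)
e^(4r) = 1990/1696 = 1.17335
r = ln(1.17335) / 4 = 0.15986 / 4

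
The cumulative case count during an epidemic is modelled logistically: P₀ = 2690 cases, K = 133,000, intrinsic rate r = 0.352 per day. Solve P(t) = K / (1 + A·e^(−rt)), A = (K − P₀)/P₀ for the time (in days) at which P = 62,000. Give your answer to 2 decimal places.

t ≈ 10.64 days

A = (133000 − 2690)/2690 = 48.44238
62000 = 133000/(1 + 48.44238·e^(−0.352t)) → 1 + 48.44238·e^(−0.352t) = 2.14516
e^(−0.352t) = 0.02364 → t = ln(42.3018)/0.352 = 3.74483/0.352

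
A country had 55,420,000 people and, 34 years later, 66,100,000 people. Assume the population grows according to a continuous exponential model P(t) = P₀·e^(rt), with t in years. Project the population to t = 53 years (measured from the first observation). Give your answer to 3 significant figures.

r = ln(66100000/55420000) / 34 ≈ 0.005183 per year
P(53) = 55420000 · e^(0.005183·53) = 55420000 · 1.31615 ≈ 72940877.5

≈ 72,900,000 people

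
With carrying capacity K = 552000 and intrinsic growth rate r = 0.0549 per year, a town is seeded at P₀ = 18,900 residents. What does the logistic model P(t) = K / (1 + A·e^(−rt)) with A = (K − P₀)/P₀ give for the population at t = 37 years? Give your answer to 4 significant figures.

≈ 117,500 residents

A = (552000 − 18900)/18900 = 28.20635
P(37) = 552000 / (1 + 28.20635·e^(−0.0549·37)) = 552000 / (1 + 28.20635·0.131165)
= 552000 / 4.69968 ≈ 117454.73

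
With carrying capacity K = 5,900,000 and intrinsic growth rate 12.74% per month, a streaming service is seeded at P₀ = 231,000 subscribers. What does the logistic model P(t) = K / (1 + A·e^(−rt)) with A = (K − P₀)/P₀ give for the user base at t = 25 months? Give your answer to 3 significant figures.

A = (5900000 − 231000)/231000 = 24.54113
P(25) = 5900000 / (1 + 24.54113·e^(−0.1274·25)) = 5900000 / (1 + 24.54113·0.041378)
= 5900000 / 2.01547 ≈ 2927358.75

≈ 2,930,000 subscribers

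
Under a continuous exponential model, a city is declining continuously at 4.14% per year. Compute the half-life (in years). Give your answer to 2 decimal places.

half-life ≈ 16.74 years

half-life = ln(2) / |r| = 0.69315 / 0.0414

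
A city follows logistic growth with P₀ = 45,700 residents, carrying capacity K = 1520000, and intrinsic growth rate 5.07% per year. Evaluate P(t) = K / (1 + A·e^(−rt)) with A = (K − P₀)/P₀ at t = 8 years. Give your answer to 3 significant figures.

A = (1520000 − 45700)/45700 = 32.26039
P(8) = 1520000 / (1 + 32.26039·e^(−0.0507·8)) = 1520000 / (1 + 32.26039·0.666577)
= 1520000 / 22.50403 ≈ 67543.46

≈ 67,500 residents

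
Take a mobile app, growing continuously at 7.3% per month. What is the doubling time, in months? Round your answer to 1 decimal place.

doubling time ≈ 9.5 months

doubling time = ln(2) / |r| = 0.69315 / 0.073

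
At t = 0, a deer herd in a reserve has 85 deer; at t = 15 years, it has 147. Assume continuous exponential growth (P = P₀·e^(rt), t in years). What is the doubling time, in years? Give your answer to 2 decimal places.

r = ln(147/85) / 15 = ln(1.72941) / 15 ≈ 0.036519 per year
doubling time = ln 2 / |r| = 0.69315 / 0.036519

doubling time ≈ 18.98 years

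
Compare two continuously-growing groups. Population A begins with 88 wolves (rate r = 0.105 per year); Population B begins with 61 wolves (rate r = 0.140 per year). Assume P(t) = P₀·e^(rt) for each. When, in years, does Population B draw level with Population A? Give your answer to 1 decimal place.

88·e^(0.105t) = 61·e^(0.14t)
88/61 = e^((0.14 − 0.105)t) → ln(1.44262) = 0.035·t
t = 0.36646 / 0.035

t ≈ 10.5 years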